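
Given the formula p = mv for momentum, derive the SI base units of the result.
Units of each symbol in p = mv:
  m (mass): kg
  v (velocity): m/s

Multiplying the contributions: [kg] · [m/s]
Adding exponents of each base unit: kg: 1, m: 1, s: -1
SI base units of momentum: kg·m/s

Answer: kg·m/s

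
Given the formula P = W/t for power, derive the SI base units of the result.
Units of each symbol in P = W/t:
  W (work): kg·m²/s²
  t (time): s  → in the denominator, contributes 1/s

Multiplying the contributions: [kg·m²/s²] · [1/s]
Adding exponents of each base unit: kg: 1, m: 2, s: -3
SI base units of power: kg·m²/s³

Answer: kg·m²/s³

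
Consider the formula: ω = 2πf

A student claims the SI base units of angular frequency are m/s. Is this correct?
Units of each symbol in ω = 2πf:
  f (frequency): 1/s
  The factor 2π is dimensionless.

Multiplying the contributions: [1/s]
Adding exponents of each base unit: s: -1
SI base units of angular frequency: 1/s

The claimed units m/s (exponents m: 1, s: -1) do not match the derived units 1/s (exponents s: -1), so the claim is incorrect.

Answer: No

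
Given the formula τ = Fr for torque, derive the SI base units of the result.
Units of each symbol in τ = Fr:
  F (force): kg·m/s²
  r (lever arm): m

Multiplying the contributions: [kg·m/s²] · [m]
Adding exponents of each base unit: kg: 1, m: 2, s: -2
SI base units of torque: kg·m²/s²

Answer: kg·m²/s²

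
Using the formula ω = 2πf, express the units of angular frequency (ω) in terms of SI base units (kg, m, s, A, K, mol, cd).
Units of each symbol in ω = 2πf:
  f (frequency): 1/s
  The factor 2π is dimensionless.

Multiplying the contributions: [1/s]
Adding exponents of each base unit: s: -1
SI base units of angular frequency: 1/s

Answer: 1/s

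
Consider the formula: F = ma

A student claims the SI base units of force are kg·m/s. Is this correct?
Units of each symbol in F = ma:
  m (mass): kg
  a (acceleration): m/s²

Multiplying the contributions: [kg] · [m/s²]
Adding exponents of each base unit: kg: 1, m: 1, s: -2
SI base units of force: kg·m/s²

The claimed units kg·m/s (exponents kg: 1, m: 1, s: -1) do not match the derived units kg·m/s² (exponents kg: 1, m: 1, s: -2), so the claim is incorrect.

Answer: No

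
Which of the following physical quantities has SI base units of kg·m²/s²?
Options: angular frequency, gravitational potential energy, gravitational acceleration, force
Checking the SI base units of each option:
  angular frequency (ω = 2πf): 1/s  ✗
  gravitational potential energy (U = -GMm/r): kg·m²/s²  ✓ matches
  gravitational acceleration (g = GM/r²): m/s²  ✗
  force (F = ma): kg·m/s²  ✗

Only gravitational potential energy has units kg·m²/s².

Answer: gravitational potential energy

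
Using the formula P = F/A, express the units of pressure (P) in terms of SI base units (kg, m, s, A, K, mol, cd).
Units of each symbol in P = F/A:
  F (force): kg·m/s²
  A (area): m²  → in the denominator, contributes 1/m²

Multiplying the contributions: [kg·m/s²] · [1/m²]
Adding exponents of each base unit: kg: 1, m: -1, s: -2
SI base units of pressure: kg/(m·s²)

Answer: kg/(m·s²)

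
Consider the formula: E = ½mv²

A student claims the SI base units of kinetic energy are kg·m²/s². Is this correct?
Units of each symbol in E = ½mv²:
  m (mass): kg
  v (speed): m/s  → to the power 2, contributes m²/s²
  The factor ½ is dimensionless.

Multiplying the contributions: [kg] · [m²/s²]
Adding exponents of each base unit: kg: 1, m: 2, s: -2
SI base units of kinetic energy: kg·m²/s²

The claimed units kg·m²/s² match the derived units, so the claim is correct.

Answer: Yes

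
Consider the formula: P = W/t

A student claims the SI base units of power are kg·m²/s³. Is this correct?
Units of each symbol in P = W/t:
  W (work): kg·m²/s²
  t (time): s  → in the denominator, contributes 1/s

Multiplying the contributions: [kg·m²/s²] · [1/s]
Adding exponents of each base unit: kg: 1, m: 2, s: -3
SI base units of power: kg·m²/s³

The claimed units kg·m²/s³ match the derived units, so the claim is correct.

Answer: Yes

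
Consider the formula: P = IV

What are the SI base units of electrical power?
Units of each symbol in P = IV:
  I (current): A
  V (voltage, in volts): kg·m²/(s³·A)

Multiplying the contributions: [A] · [kg·m²/(s³·A)]
Adding exponents of each base unit: kg: 1, m: 2, s: -3
SI base units of electrical power: kg·m²/s³

Answer: kg·m²/s³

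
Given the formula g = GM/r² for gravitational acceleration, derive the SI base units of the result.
Units of each symbol in g = GM/r²:
  G (gravitational constant): m³/(kg·s²)
  M (mass): kg
  r (distance): m  → to the power 2 in the denominator, contributes 1/m²

Multiplying the contributions: [m³/(kg·s²)] · [kg] · [1/m²]
Adding exponents of each base unit: m: 1, s: -2
SI base units of gravitational acceleration: m/s²

Answer: m/s²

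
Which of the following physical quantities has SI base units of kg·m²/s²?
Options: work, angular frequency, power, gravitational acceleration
Checking the SI base units of each option:
  work (W = Fd): kg·m²/s²  ✓ matches
  angular frequency (ω = 2πf): 1/s  ✗
  power (P = W/t): kg·m²/s³  ✗
  gravitational acceleration (g = GM/r²): m/s²  ✗

Only work has units kg·m²/s².

Answer: work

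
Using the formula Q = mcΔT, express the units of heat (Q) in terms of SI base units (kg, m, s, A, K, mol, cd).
Units of each symbol in Q = mcΔT:
  m (mass): kg
  c (specific heat capacity, in J/(kg·K)): m²/(s²·K)
  ΔT (temperature change): K

Multiplying the contributions: [kg] · [m²/(s²·K)] · [K]
Adding exponents of each base unit: kg: 1, m: 2, s: -2
SI base units of heat: kg·m²/s²

Answer: kg·m²/s²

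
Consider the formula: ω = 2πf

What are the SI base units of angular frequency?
Units of each symbol in ω = 2πf:
  f (frequency): 1/s
  The factor 2π is dimensionless.

Multiplying the contributions: [1/s]
Adding exponents of each base unit: s: -1
SI base units of angular frequency: 1/s

Answer: 1/s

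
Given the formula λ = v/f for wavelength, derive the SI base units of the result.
Units of each symbol in λ = v/f:
  v (wave speed): m/s
  f (frequency): 1/s  → in the denominator, contributes s

Multiplying the contributions: [m/s] · [s]
Adding exponents of each base unit: m: 1
SI base units of wavelength: m

Answer: m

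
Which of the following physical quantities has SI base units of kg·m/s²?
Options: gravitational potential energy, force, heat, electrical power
Checking the SI base units of each option:
  gravitational potential energy (U = -GMm/r): kg·m²/s²  ✗
  force (F = ma): kg·m/s²  ✓ matches
  heat (Q = mcΔT): kg·m²/s²  ✗
  electrical power (P = IV): kg·m²/s³  ✗

Only force has units kg·m/s².

Answer: force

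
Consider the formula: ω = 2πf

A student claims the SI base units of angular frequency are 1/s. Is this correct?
Units of each symbol in ω = 2πf:
  f (frequency): 1/s
  The factor 2π is dimensionless.

Multiplying the contributions: [1/s]
Adding exponents of each base unit: s: -1
SI base units of angular frequency: 1/s

The claimed units 1/s match the derived units, so the claim is correct.

Answer: Yes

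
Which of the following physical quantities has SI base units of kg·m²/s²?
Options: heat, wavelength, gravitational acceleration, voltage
Checking the SI base units of each option:
  heat (Q = mcΔT): kg·m²/s²  ✓ matches
  wavelength (λ = v/f): m  ✗
  gravitational acceleration (g = GM/r²): m/s²  ✗
  voltage (V = IR): kg·m²/(s³·A)  ✗

Only heat has units kg·m²/s².

Answer: heat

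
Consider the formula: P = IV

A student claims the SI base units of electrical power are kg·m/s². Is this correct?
Units of each symbol in P = IV:
  I (current): A
  V (voltage, in volts): kg·m²/(s³·A)

Multiplying the contributions: [A] · [kg·m²/(s³·A)]
Adding exponents of each base unit: kg: 1, m: 2, s: -3
SI base units of electrical power: kg·m²/s³

The claimed units kg·m/s² (exponents kg: 1, m: 1, s: -2) do not match the derived units kg·m²/s³ (exponents kg: 1, m: 2, s: -3), so the claim is incorrect.

Answer: No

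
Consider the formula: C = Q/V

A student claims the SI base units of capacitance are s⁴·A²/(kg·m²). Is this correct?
Units of each symbol in C = Q/V:
  Q (charge, in coulombs): s·A
  V (voltage, in volts): kg·m²/(s³·A)  → in the denominator, contributes s³·A/(kg·m²)

Multiplying the contributions: [s·A] · [s³·A/(kg·m²)]
Adding exponents of each base unit: kg: -1, m: -2, s: 4, A: 2
SI base units of capacitance: s⁴·A²/(kg·m²)

The claimed units s⁴·A²/(kg·m²) match the derived units, so the claim is correct.

Answer: Yes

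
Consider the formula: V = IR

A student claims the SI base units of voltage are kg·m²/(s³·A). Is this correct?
Units of each symbol in V = IR:
  I (current): A
  R (resistance, in ohms): kg·m²/(s³·A²)

Multiplying the contributions: [A] · [kg·m²/(s³·A²)]
Adding exponents of each base unit: kg: 1, m: 2, s: -3, A: -1
SI base units of voltage: kg·m²/(s³·A)

The claimed units kg·m²/(s³·A) match the derived units, so the claim is correct.

Answer: Yes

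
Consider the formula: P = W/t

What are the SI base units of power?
Units of each symbol in P = W/t:
  W (work): kg·m²/s²
  t (time): s  → in the denominator, contributes 1/s

Multiplying the contributions: [kg·m²/s²] · [1/s]
Adding exponents of each base unit: kg: 1, m: 2, s: -3
SI base units of power: kg·m²/s³

Answer: kg·m²/s³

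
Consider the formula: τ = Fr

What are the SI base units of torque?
Units of each symbol in τ = Fr:
  F (force): kg·m/s²
  r (lever arm): m

Multiplying the contributions: [kg·m/s²] · [m]
Adding exponents of each base unit: kg: 1, m: 2, s: -2
SI base units of torque: kg·m²/s²

Answer: kg·m²/s²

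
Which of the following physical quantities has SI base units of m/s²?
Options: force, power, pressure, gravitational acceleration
Checking the SI base units of each option:
  force (F = ma): kg·m/s²  ✗
  power (P = W/t): kg·m²/s³  ✗
  pressure (P = F/A): kg/(m·s²)  ✗
  gravitational acceleration (g = GM/r²): m/s²  ✓ matches

Only gravitational acceleration has units m/s².

Answer: gravitational acceleration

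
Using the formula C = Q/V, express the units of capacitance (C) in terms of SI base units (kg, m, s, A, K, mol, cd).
Units of each symbol in C = Q/V:
  Q (charge, in coulombs): s·A
  V (voltage, in volts): kg·m²/(s³·A)  → in the denominator, contributes s³·A/(kg·m²)

Multiplying the contributions: [s·A] · [s³·A/(kg·m²)]
Adding exponents of each base unit: kg: -1, m: -2, s: 4, A: 2
SI base units of capacitance: s⁴·A²/(kg·m²)

Answer: s⁴·A²/(kg·m²)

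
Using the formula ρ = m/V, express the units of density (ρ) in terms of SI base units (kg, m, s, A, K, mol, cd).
Units of each symbol in ρ = m/V:
  m (mass): kg
  V (volume): m³  → in the denominator, contributes 1/m³

Multiplying the contributions: [kg] · [1/m³]
Adding exponents of each base unit: kg: 1, m: -3
SI base units of density: kg/m³

Answer: kg/m³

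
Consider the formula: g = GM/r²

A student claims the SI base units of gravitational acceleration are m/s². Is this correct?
Units of each symbol in g = GM/r²:
  G (gravitational constant): m³/(kg·s²)
  M (mass): kg
  r (distance): m  → to the power 2 in the denominator, contributes 1/m²

Multiplying the contributions: [m³/(kg·s²)] · [kg] · [1/m²]
Adding exponents of each base unit: m: 1, s: -2
SI base units of gravitational acceleration: m/s²

The claimed units m/s² match the derived units, so the claim is correct.

Answer: Yes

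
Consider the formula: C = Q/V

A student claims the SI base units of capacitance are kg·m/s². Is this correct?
Units of each symbol in C = Q/V:
  Q (charge, in coulombs): s·A
  V (voltage, in volts): kg·m²/(s³·A)  → in the denominator, contributes s³·A/(kg·m²)

Multiplying the contributions: [s·A] · [s³·A/(kg·m²)]
Adding exponents of each base unit: kg: -1, m: -2, s: 4, A: 2
SI base units of capacitance: s⁴·A²/(kg·m²)

The claimed units kg·m/s² (exponents kg: 1, m: 1, s: -2) do not match the derived units s⁴·A²/(kg·m²) (exponents kg: -1, m: -2, s: 4, A: 2), so the claim is incorrect.

Answer: No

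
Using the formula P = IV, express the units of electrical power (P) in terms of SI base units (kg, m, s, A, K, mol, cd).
Units of each symbol in P = IV:
  I (current): A
  V (voltage, in volts): kg·m²/(s³·A)

Multiplying the contributions: [A] · [kg·m²/(s³·A)]
Adding exponents of each base unit: kg: 1, m: 2, s: -3
SI base units of electrical power: kg·m²/s³

Answer: kg·m²/s³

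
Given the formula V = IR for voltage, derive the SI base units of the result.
Units of each symbol in V = IR:
  I (current): A
  R (resistance, in ohms): kg·m²/(s³·A²)

Multiplying the contributions: [A] · [kg·m²/(s³·A²)]
Adding exponents of each base unit: kg: 1, m: 2, s: -3, A: -1
SI base units of voltage: kg·m²/(s³·A)

Answer: kg·m²/(s³·A)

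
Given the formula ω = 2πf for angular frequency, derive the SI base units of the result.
Units of each symbol in ω = 2πf:
  f (frequency): 1/s
  The factor 2π is dimensionless.

Multiplying the contributions: [1/s]
Adding exponents of each base unit: s: -1
SI base units of angular frequency: 1/s

Answer: 1/s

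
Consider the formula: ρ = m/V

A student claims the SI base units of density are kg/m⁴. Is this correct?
Units of each symbol in ρ = m/V:
  m (mass): kg
  V (volume): m³  → in the denominator, contributes 1/m³

Multiplying the contributions: [kg] · [1/m³]
Adding exponents of each base unit: kg: 1, m: -3
SI base units of density: kg/m³

The claimed units kg/m⁴ (exponents kg: 1, m: -4) do not match the derived units kg/m³ (exponents kg: 1, m: -3), so the claim is incorrect.

Answer: No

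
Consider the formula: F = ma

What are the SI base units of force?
Units of each symbol in F = ma:
  m (mass): kg
  a (acceleration): m/s²

Multiplying the contributions: [kg] · [m/s²]
Adding exponents of each base unit: kg: 1, m: 1, s: -2
SI base units of force: kg·m/s²

Answer: kg·m/s²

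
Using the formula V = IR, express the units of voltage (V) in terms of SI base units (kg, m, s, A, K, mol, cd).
Units of each symbol in V = IR:
  I (current): A
  R (resistance, in ohms): kg·m²/(s³·A²)

Multiplying the contributions: [A] · [kg·m²/(s³·A²)]
Adding exponents of each base unit: kg: 1, m: 2, s: -3, A: -1
SI base units of voltage: kg·m²/(s³·A)

Answer: kg·m²/(s³·A)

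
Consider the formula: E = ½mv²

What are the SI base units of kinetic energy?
Units of each symbol in E = ½mv²:
  m (mass): kg
  v (speed): m/s  → to the power 2, contributes m²/s²
  The factor ½ is dimensionless.

Multiplying the contributions: [kg] · [m²/s²]
Adding exponents of each base unit: kg: 1, m: 2, s: -2
SI base units of kinetic energy: kg·m²/s²

Answer: kg·m²/s²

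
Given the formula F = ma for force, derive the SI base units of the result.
Units of each symbol in F = ma:
  m (mass): kg
  a (acceleration): m/s²

Multiplying the contributions: [kg] · [m/s²]
Adding exponents of each base unit: kg: 1, m: 1, s: -2
SI base units of force: kg·m/s²

Answer: kg·m/s²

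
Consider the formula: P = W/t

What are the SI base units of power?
Units of each symbol in P = W/t:
  W (work): kg·m²/s²
  t (time): s  → in the denominator, contributes 1/s

Multiplying the contributions: [kg·m²/s²] · [1/s]
Adding exponents of each base unit: kg: 1, m: 2, s: -3
SI base units of power: kg·m²/s³

Answer: kg·m²/s³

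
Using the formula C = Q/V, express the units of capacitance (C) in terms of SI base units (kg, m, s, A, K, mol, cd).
Units of each symbol in C = Q/V:
  Q (charge, in coulombs): s·A
  V (voltage, in volts): kg·m²/(s³·A)  → in the denominator, contributes s³·A/(kg·m²)

Multiplying the contributions: [s·A] · [s³·A/(kg·m²)]
Adding exponents of each base unit: kg: -1, m: -2, s: 4, A: 2
SI base units of capacitance: s⁴·A²/(kg·m²)

Answer: s⁴·A²/(kg·m²)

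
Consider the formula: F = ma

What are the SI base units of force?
Units of each symbol in F = ma:
  m (mass): kg
  a (acceleration): m/s²

Multiplying the contributions: [kg] · [m/s²]
Adding exponents of each base unit: kg: 1, m: 1, s: -2
SI base units of force: kg·m/s²

Answer: kg·m/s²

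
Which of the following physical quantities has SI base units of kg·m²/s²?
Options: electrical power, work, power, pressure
Checking the SI base units of each option:
  electrical power (P = IV): kg·m²/s³  ✗
  work (W = Fd): kg·m²/s²  ✓ matches
  power (P = W/t): kg·m²/s³  ✗
  pressure (P = F/A): kg/(m·s²)  ✗

Only work has units kg·m²/s².

Answer: work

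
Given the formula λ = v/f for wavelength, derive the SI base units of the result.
Units of each symbol in λ = v/f:
  v (wave speed): m/s
  f (frequency): 1/s  → in the denominator, contributes s

Multiplying the contributions: [m/s] · [s]
Adding exponents of each base unit: m: 1
SI base units of wavelength: m

Answer: m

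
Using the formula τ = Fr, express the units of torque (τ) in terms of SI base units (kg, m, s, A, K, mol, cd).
Units of each symbol in τ = Fr:
  F (force): kg·m/s²
  r (lever arm): m

Multiplying the contributions: [kg·m/s²] · [m]
Adding exponents of each base unit: kg: 1, m: 2, s: -2
SI base units of torque: kg·m²/s²

Answer: kg·m²/s²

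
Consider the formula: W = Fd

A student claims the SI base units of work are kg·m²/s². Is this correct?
Units of each symbol in W = Fd:
  F (force): kg·m/s²
  d (displacement): m

Multiplying the contributions: [kg·m/s²] · [m]
Adding exponents of each base unit: kg: 1, m: 2, s: -2
SI base units of work: kg·m²/s²

The claimed units kg·m²/s² match the derived units, so the claim is correct.

Answer: Yes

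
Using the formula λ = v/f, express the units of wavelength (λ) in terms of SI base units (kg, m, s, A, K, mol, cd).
Units of each symbol in λ = v/f:
  v (wave speed): m/s
  f (frequency): 1/s  → in the denominator, contributes s

Multiplying the contributions: [m/s] · [s]
Adding exponents of each base unit: m: 1
SI base units of wavelength: m

Answer: m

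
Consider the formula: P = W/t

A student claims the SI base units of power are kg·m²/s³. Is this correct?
Units of each symbol in P = W/t:
  W (work): kg·m²/s²
  t (time): s  → in the denominator, contributes 1/s

Multiplying the contributions: [kg·m²/s²] · [1/s]
Adding exponents of each base unit: kg: 1, m: 2, s: -3
SI base units of power: kg·m²/s³

The claimed units kg·m²/s³ match the derived units, so the claim is correct.

Answer: Yes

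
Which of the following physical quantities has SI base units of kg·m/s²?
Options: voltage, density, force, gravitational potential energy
Checking the SI base units of each option:
  voltage (V = IR): kg·m²/(s³·A)  ✗
  density (ρ = m/V): kg/m³  ✗
  force (F = ma): kg·m/s²  ✓ matches
  gravitational potential energy (U = -GMm/r): kg·m²/s²  ✗

Only force has units kg·m/s².

Answer: force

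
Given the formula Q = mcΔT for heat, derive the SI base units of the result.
Units of each symbol in Q = mcΔT:
  m (mass): kg
  c (specific heat capacity, in J/(kg·K)): m²/(s²·K)
  ΔT (temperature change): K

Multiplying the contributions: [kg] · [m²/(s²·K)] · [K]
Adding exponents of each base unit: kg: 1, m: 2, s: -2
SI base units of heat: kg·m²/s²

Answer: kg·m²/s²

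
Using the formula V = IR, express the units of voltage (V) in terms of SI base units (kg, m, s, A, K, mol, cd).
Units of each symbol in V = IR:
  I (current): A
  R (resistance, in ohms): kg·m²/(s³·A²)

Multiplying the contributions: [A] · [kg·m²/(s³·A²)]
Adding exponents of each base unit: kg: 1, m: 2, s: -3, A: -1
SI base units of voltage: kg·m²/(s³·A)

Answer: kg·m²/(s³·A)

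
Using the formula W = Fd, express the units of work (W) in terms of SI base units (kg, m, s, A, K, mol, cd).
Units of each symbol in W = Fd:
  F (force): kg·m/s²
  d (displacement): m

Multiplying the contributions: [kg·m/s²] · [m]
Adding exponents of each base unit: kg: 1, m: 2, s: -2
SI base units of work: kg·m²/s²

Answer: kg·m²/s²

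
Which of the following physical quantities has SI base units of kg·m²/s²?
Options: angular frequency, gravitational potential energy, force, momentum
Checking the SI base units of each option:
  angular frequency (ω = 2πf): 1/s  ✗
  gravitational potential energy (U = -GMm/r): kg·m²/s²  ✓ matches
  force (F = ma): kg·m/s²  ✗
  momentum (p = mv): kg·m/s  ✗

Only gravitational potential energy has units kg·m²/s².

Answer: gravitational potential energy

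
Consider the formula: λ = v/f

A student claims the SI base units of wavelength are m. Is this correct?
Units of each symbol in λ = v/f:
  v (wave speed): m/s
  f (frequency): 1/s  → in the denominator, contributes s

Multiplying the contributions: [m/s] · [s]
Adding exponents of each base unit: m: 1
SI base units of wavelength: m

The claimed units m match the derived units, so the claim is correct.

Answer: Yes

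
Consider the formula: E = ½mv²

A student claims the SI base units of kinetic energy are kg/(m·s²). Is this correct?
Units of each symbol in E = ½mv²:
  m (mass): kg
  v (speed): m/s  → to the power 2, contributes m²/s²
  The factor ½ is dimensionless.

Multiplying the contributions: [kg] · [m²/s²]
Adding exponents of each base unit: kg: 1, m: 2, s: -2
SI base units of kinetic energy: kg·m²/s²

The claimed units kg/(m·s²) (exponents kg: 1, m: -1, s: -2) do not match the derived units kg·m²/s² (exponents kg: 1, m: 2, s: -2), so the claim is incorrect.

Answer: No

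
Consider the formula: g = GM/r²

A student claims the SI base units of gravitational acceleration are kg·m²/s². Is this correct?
Units of each symbol in g = GM/r²:
  G (gravitational constant): m³/(kg·s²)
  M (mass): kg
  r (distance): m  → to the power 2 in the denominator, contributes 1/m²

Multiplying the contributions: [m³/(kg·s²)] · [kg] · [1/m²]
Adding exponents of each base unit: m: 1, s: -2
SI base units of gravitational acceleration: m/s²

The claimed units kg·m²/s² (exponents kg: 1, m: 2, s: -2) do not match the derived units m/s² (exponents m: 1, s: -2), so the claim is incorrect.

Answer: No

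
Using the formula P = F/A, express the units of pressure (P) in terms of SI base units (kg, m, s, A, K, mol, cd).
Units of each symbol in P = F/A:
  F (force): kg·m/s²
  A (area): m²  → in the denominator, contributes 1/m²

Multiplying the contributions: [kg·m/s²] · [1/m²]
Adding exponents of each base unit: kg: 1, m: -1, s: -2
SI base units of pressure: kg/(m·s²)

Answer: kg/(m·s²)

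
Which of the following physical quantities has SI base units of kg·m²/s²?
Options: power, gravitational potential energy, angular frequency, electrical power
Checking the SI base units of each option:
  power (P = W/t): kg·m²/s³  ✗
  gravitational potential energy (U = -GMm/r): kg·m²/s²  ✓ matches
  angular frequency (ω = 2πf): 1/s  ✗
  electrical power (P = IV): kg·m²/s³  ✗

Only gravitational potential energy has units kg·m²/s².

Answer: gravitational potential energy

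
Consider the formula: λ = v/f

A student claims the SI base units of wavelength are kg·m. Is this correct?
Units of each symbol in λ = v/f:
  v (wave speed): m/s
  f (frequency): 1/s  → in the denominator, contributes s

Multiplying the contributions: [m/s] · [s]
Adding exponents of each base unit: m: 1
SI base units of wavelength: m

The claimed units kg·m (exponents kg: 1, m: 1) do not match the derived units m (exponents m: 1), so the claim is incorrect.

Answer: No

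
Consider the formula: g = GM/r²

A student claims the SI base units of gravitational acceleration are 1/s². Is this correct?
Units of each symbol in g = GM/r²:
  G (gravitational constant): m³/(kg·s²)
  M (mass): kg
  r (distance): m  → to the power 2 in the denominator, contributes 1/m²

Multiplying the contributions: [m³/(kg·s²)] · [kg] · [1/m²]
Adding exponents of each base unit: m: 1, s: -2
SI base units of gravitational acceleration: m/s²

The claimed units 1/s² (exponents s: -2) do not match the derived units m/s² (exponents m: 1, s: -2), so the claim is incorrect.

Answer: No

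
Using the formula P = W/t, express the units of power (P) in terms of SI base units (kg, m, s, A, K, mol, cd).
Units of each symbol in P = W/t:
  W (work): kg·m²/s²
  t (time): s  → in the denominator, contributes 1/s

Multiplying the contributions: [kg·m²/s²] · [1/s]
Adding exponents of each base unit: kg: 1, m: 2, s: -3
SI base units of power: kg·m²/s³

Answer: kg·m²/s³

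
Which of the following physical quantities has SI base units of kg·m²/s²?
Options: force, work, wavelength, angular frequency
Checking the SI base units of each option:
  force (F = ma): kg·m/s²  ✗
  work (W = Fd): kg·m²/s²  ✓ matches
  wavelength (λ = v/f): m  ✗
  angular frequency (ω = 2πf): 1/s  ✗

Only work has units kg·m²/s².

Answer: work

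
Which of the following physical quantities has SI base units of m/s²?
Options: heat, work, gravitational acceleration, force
Checking the SI base units of each option:
  heat (Q = mcΔT): kg·m²/s²  ✗
  work (W = Fd): kg·m²/s²  ✗
  gravitational acceleration (g = GM/r²): m/s²  ✓ matches
  force (F = ma): kg·m/s²  ✗

Only gravitational acceleration has units m/s².

Answer: gravitational acceleration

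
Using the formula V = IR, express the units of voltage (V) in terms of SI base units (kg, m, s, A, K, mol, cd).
Units of each symbol in V = IR:
  I (current): A
  R (resistance, in ohms): kg·m²/(s³·A²)

Multiplying the contributions: [A] · [kg·m²/(s³·A²)]
Adding exponents of each base unit: kg: 1, m: 2, s: -3, A: -1
SI base units of voltage: kg·m²/(s³·A)

Answer: kg·m²/(s³·A)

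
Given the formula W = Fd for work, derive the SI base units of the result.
Units of each symbol in W = Fd:
  F (force): kg·m/s²
  d (displacement): m

Multiplying the contributions: [kg·m/s²] · [m]
Adding exponents of each base unit: kg: 1, m: 2, s: -2
SI base units of work: kg·m²/s²

Answer: kg·m²/s²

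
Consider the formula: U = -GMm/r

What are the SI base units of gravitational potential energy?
Units of each symbol in U = -GMm/r:
  G (gravitational constant): m³/(kg·s²)
  M (mass): kg
  m (mass): kg
  r (distance): m  → in the denominator, contributes 1/m
  The minus sign does not affect the units.

Multiplying the contributions: [m³/(kg·s²)] · [kg] · [kg] · [1/m]
Adding exponents of each base unit: kg: 1, m: 2, s: -2
SI base units of gravitational potential energy: kg·m²/s²

Answer: kg·m²/s²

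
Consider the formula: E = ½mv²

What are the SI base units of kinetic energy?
Units of each symbol in E = ½mv²:
  m (mass): kg
  v (speed): m/s  → to the power 2, contributes m²/s²
  The factor ½ is dimensionless.

Multiplying the contributions: [kg] · [m²/s²]
Adding exponents of each base unit: kg: 1, m: 2, s: -2
SI base units of kinetic energy: kg·m²/s²

Answer: kg·m²/s²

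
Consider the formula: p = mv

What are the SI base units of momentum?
Units of each symbol in p = mv:
  m (mass): kg
  v (velocity): m/s

Multiplying the contributions: [kg] · [m/s]
Adding exponents of each base unit: kg: 1, m: 1, s: -1
SI base units of momentum: kg·m/s

Answer: kg·m/s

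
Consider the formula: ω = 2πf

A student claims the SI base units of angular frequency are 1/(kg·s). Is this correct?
Units of each symbol in ω = 2πf:
  f (frequency): 1/s
  The factor 2π is dimensionless.

Multiplying the contributions: [1/s]
Adding exponents of each base unit: s: -1
SI base units of angular frequency: 1/s

The claimed units 1/(kg·s) (exponents kg: -1, s: -1) do not match the derived units 1/s (exponents s: -1), so the claim is incorrect.

Answer: No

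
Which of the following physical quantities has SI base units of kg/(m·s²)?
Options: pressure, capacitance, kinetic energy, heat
Checking the SI base units of each option:
  pressure (P = F/A): kg/(m·s²)  ✓ matches
  capacitance (C = Q/V): s⁴·A²/(kg·m²)  ✗
  kinetic energy (E = ½mv²): kg·m²/s²  ✗
  heat (Q = mcΔT): kg·m²/s²  ✗

Only pressure has units kg/(m·s²).

Answer: pressure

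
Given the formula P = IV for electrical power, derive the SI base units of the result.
Units of each symbol in P = IV:
  I (current): A
  V (voltage, in volts): kg·m²/(s³·A)

Multiplying the contributions: [A] · [kg·m²/(s³·A)]
Adding exponents of each base unit: kg: 1, m: 2, s: -3
SI base units of electrical power: kg·m²/s³

Answer: kg·m²/s³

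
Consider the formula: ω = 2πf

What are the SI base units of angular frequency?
Units of each symbol in ω = 2πf:
  f (frequency): 1/s
  The factor 2π is dimensionless.

Multiplying the contributions: [1/s]
Adding exponents of each base unit: s: -1
SI base units of angular frequency: 1/s

Answer: 1/s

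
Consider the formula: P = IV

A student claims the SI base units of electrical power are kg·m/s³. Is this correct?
Units of each symbol in P = IV:
  I (current): A
  V (voltage, in volts): kg·m²/(s³·A)

Multiplying the contributions: [A] · [kg·m²/(s³·A)]
Adding exponents of each base unit: kg: 1, m: 2, s: -3
SI base units of electrical power: kg·m²/s³

The claimed units kg·m/s³ (exponents kg: 1, m: 1, s: -3) do not match the derived units kg·m²/s³ (exponents kg: 1, m: 2, s: -3), so the claim is incorrect.

Answer: No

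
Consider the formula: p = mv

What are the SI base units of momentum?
Units of each symbol in p = mv:
  m (mass): kg
  v (velocity): m/s

Multiplying the contributions: [kg] · [m/s]
Adding exponents of each base unit: kg: 1, m: 1, s: -1
SI base units of momentum: kg·m/s

Answer: kg·m/s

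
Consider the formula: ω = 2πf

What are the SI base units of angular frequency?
Units of each symbol in ω = 2πf:
  f (frequency): 1/s
  The factor 2π is dimensionless.

Multiplying the contributions: [1/s]
Adding exponents of each base unit: s: -1
SI base units of angular frequency: 1/s

Answer: 1/s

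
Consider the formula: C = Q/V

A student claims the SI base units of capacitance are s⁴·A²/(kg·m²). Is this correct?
Units of each symbol in C = Q/V:
  Q (charge, in coulombs): s·A
  V (voltage, in volts): kg·m²/(s³·A)  → in the denominator, contributes s³·A/(kg·m²)

Multiplying the contributions: [s·A] · [s³·A/(kg·m²)]
Adding exponents of each base unit: kg: -1, m: -2, s: 4, A: 2
SI base units of capacitance: s⁴·A²/(kg·m²)

The claimed units s⁴·A²/(kg·m²) match the derived units, so the claim is correct.

Answer: Yes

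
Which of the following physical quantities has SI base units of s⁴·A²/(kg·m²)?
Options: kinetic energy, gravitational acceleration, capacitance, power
Checking the SI base units of each option:
  kinetic energy (E = ½mv²): kg·m²/s²  ✗
  gravitational acceleration (g = GM/r²): m/s²  ✗
  capacitance (C = Q/V): s⁴·A²/(kg·m²)  ✓ matches
  power (P = W/t): kg·m²/s³  ✗

Only capacitance has units s⁴·A²/(kg·m²).

Answer: capacitance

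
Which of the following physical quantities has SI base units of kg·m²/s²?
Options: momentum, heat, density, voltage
Checking the SI base units of each option:
  momentum (p = mv): kg·m/s  ✗
  heat (Q = mcΔT): kg·m²/s²  ✓ matches
  density (ρ = m/V): kg/m³  ✗
  voltage (V = IR): kg·m²/(s³·A)  ✗

Only heat has units kg·m²/s².

Answer: heat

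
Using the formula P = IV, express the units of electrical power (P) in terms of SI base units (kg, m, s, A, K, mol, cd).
Units of each symbol in P = IV:
  I (current): A
  V (voltage, in volts): kg·m²/(s³·A)

Multiplying the contributions: [A] · [kg·m²/(s³·A)]
Adding exponents of each base unit: kg: 1, m: 2, s: -3
SI base units of electrical power: kg·m²/s³

Answer: kg·m²/s³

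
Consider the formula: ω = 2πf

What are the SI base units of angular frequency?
Units of each symbol in ω = 2πf:
  f (frequency): 1/s
  The factor 2π is dimensionless.

Multiplying the contributions: [1/s]
Adding exponents of each base unit: s: -1
SI base units of angular frequency: 1/s

Answer: 1/s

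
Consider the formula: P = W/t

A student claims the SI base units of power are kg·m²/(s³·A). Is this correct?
Units of each symbol in P = W/t:
  W (work): kg·m²/s²
  t (time): s  → in the denominator, contributes 1/s

Multiplying the contributions: [kg·m²/s²] · [1/s]
Adding exponents of each base unit: kg: 1, m: 2, s: -3
SI base units of power: kg·m²/s³

The claimed units kg·m²/(s³·A) (exponents kg: 1, m: 2, s: -3, A: -1) do not match the derived units kg·m²/s³ (exponents kg: 1, m: 2, s: -3), so the claim is incorrect.

Answer: No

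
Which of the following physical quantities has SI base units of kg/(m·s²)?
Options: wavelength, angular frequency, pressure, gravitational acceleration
Checking the SI base units of each option:
  wavelength (λ = v/f): m  ✗
  angular frequency (ω = 2πf): 1/s  ✗
  pressure (P = F/A): kg/(m·s²)  ✓ matches
  gravitational acceleration (g = GM/r²): m/s²  ✗

Only pressure has units kg/(m·s²).

Answer: pressure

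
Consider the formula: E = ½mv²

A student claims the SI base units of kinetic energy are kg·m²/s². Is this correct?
Units of each symbol in E = ½mv²:
  m (mass): kg
  v (speed): m/s  → to the power 2, contributes m²/s²
  The factor ½ is dimensionless.

Multiplying the contributions: [kg] · [m²/s²]
Adding exponents of each base unit: kg: 1, m: 2, s: -2
SI base units of kinetic energy: kg·m²/s²

The claimed units kg·m²/s² match the derived units, so the claim is correct.

Answer: Yes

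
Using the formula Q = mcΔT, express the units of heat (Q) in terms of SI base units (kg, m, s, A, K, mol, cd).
Units of each symbol in Q = mcΔT:
  m (mass): kg
  c (specific heat capacity, in J/(kg·K)): m²/(s²·K)
  ΔT (temperature change): K

Multiplying the contributions: [kg] · [m²/(s²·K)] · [K]
Adding exponents of each base unit: kg: 1, m: 2, s: -2
SI base units of heat: kg·m²/s²

Answer: kg·m²/s²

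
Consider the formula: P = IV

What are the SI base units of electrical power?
Units of each symbol in P = IV:
  I (current): A
  V (voltage, in volts): kg·m²/(s³·A)

Multiplying the contributions: [A] · [kg·m²/(s³·A)]
Adding exponents of each base unit: kg: 1, m: 2, s: -3
SI base units of electrical power: kg·m²/s³

Answer: kg·m²/s³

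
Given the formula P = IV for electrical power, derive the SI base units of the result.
Units of each symbol in P = IV:
  I (current): A
  V (voltage, in volts): kg·m²/(s³·A)

Multiplying the contributions: [A] · [kg·m²/(s³·A)]
Adding exponents of each base unit: kg: 1, m: 2, s: -3
SI base units of electrical power: kg·m²/s³

Answer: kg·m²/s³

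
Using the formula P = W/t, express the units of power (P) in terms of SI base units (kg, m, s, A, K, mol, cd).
Units of each symbol in P = W/t:
  W (work): kg·m²/s²
  t (time): s  → in the denominator, contributes 1/s

Multiplying the contributions: [kg·m²/s²] · [1/s]
Adding exponents of each base unit: kg: 1, m: 2, s: -3
SI base units of power: kg·m²/s³

Answer: kg·m²/s³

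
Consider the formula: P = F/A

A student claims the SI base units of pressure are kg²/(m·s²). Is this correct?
Units of each symbol in P = F/A:
  F (force): kg·m/s²
  A (area): m²  → in the denominator, contributes 1/m²

Multiplying the contributions: [kg·m/s²] · [1/m²]
Adding exponents of each base unit: kg: 1, m: -1, s: -2
SI base units of pressure: kg/(m·s²)

The claimed units kg²/(m·s²) (exponents kg: 2, m: -1, s: -2) do not match the derived units kg/(m·s²) (exponents kg: 1, m: -1, s: -2), so the claim is incorrect.

Answer: No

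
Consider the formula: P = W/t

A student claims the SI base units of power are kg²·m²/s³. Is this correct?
Units of each symbol in P = W/t:
  W (work): kg·m²/s²
  t (time): s  → in the denominator, contributes 1/s

Multiplying the contributions: [kg·m²/s²] · [1/s]
Adding exponents of each base unit: kg: 1, m: 2, s: -3
SI base units of power: kg·m²/s³

The claimed units kg²·m²/s³ (exponents kg: 2, m: 2, s: -3) do not match the derived units kg·m²/s³ (exponents kg: 1, m: 2, s: -3), so the claim is incorrect.

Answer: No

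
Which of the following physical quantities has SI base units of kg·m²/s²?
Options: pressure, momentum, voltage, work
Checking the SI base units of each option:
  pressure (P = F/A): kg/(m·s²)  ✗
  momentum (p = mv): kg·m/s  ✗
  voltage (V = IR): kg·m²/(s³·A)  ✗
  work (W = Fd): kg·m²/s²  ✓ matches

Only work has units kg·m²/s².

Answer: work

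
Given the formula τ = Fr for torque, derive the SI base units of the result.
Units of each symbol in τ = Fr:
  F (force): kg·m/s²
  r (lever arm): m

Multiplying the contributions: [kg·m/s²] · [m]
Adding exponents of each base unit: kg: 1, m: 2, s: -2
SI base units of torque: kg·m²/s²

Answer: kg·m²/s²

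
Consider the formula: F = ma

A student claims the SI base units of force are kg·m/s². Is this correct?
Units of each symbol in F = ma:
  m (mass): kg
  a (acceleration): m/s²

Multiplying the contributions: [kg] · [m/s²]
Adding exponents of each base unit: kg: 1, m: 1, s: -2
SI base units of force: kg·m/s²

The claimed units kg·m/s² match the derived units, so the claim is correct.

Answer: Yes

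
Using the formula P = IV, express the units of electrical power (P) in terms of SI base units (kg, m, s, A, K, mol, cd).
Units of each symbol in P = IV:
  I (current): A
  V (voltage, in volts): kg·m²/(s³·A)

Multiplying the contributions: [A] · [kg·m²/(s³·A)]
Adding exponents of each base unit: kg: 1, m: 2, s: -3
SI base units of electrical power: kg·m²/s³

Answer: kg·m²/s³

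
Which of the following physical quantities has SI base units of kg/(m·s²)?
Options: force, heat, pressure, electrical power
Checking the SI base units of each option:
  force (F = ma): kg·m/s²  ✗
  heat (Q = mcΔT): kg·m²/s²  ✗
  pressure (P = F/A): kg/(m·s²)  ✓ matches
  electrical power (P = IV): kg·m²/s³  ✗

Only pressure has units kg/(m·s²).

Answer: pressure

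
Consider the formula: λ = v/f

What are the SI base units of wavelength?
Units of each symbol in λ = v/f:
  v (wave speed): m/s
  f (frequency): 1/s  → in the denominator, contributes s

Multiplying the contributions: [m/s] · [s]
Adding exponents of each base unit: m: 1
SI base units of wavelength: m

Answer: m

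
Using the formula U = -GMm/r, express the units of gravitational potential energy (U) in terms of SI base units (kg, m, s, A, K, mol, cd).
Units of each symbol in U = -GMm/r:
  G (gravitational constant): m³/(kg·s²)
  M (mass): kg
  m (mass): kg
  r (distance): m  → in the denominator, contributes 1/m
  The minus sign does not affect the units.

Multiplying the contributions: [m³/(kg·s²)] · [kg] · [kg] · [1/m]
Adding exponents of each base unit: kg: 1, m: 2, s: -2
SI base units of gravitational potential energy: kg·m²/s²

Answer: kg·m²/s²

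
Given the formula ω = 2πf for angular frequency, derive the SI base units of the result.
Units of each symbol in ω = 2πf:
  f (frequency): 1/s
  The factor 2π is dimensionless.

Multiplying the contributions: [1/s]
Adding exponents of each base unit: s: -1
SI base units of angular frequency: 1/s

Answer: 1/s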